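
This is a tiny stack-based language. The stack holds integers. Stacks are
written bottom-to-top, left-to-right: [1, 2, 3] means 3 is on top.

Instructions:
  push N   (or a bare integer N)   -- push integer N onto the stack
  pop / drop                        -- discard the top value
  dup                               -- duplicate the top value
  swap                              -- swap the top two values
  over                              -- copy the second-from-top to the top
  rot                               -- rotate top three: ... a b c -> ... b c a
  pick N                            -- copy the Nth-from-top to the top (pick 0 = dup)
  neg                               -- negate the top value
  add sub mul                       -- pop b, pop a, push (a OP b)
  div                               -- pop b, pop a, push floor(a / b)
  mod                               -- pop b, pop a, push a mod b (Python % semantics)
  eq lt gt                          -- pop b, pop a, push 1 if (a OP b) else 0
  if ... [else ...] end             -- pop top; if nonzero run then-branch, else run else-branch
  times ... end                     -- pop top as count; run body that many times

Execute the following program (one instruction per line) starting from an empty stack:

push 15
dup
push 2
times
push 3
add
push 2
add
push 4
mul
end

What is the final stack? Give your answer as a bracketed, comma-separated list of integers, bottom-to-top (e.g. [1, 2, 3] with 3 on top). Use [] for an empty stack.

Answer: [15, 340]

Derivation:
After 'push 15': [15]
After 'dup': [15, 15]
After 'push 2': [15, 15, 2]
After 'times': [15, 15]
After 'push 3': [15, 15, 3]
After 'add': [15, 18]
After 'push 2': [15, 18, 2]
After 'add': [15, 20]
After 'push 4': [15, 20, 4]
After 'mul': [15, 80]
After 'push 3': [15, 80, 3]
After 'add': [15, 83]
After 'push 2': [15, 83, 2]
After 'add': [15, 85]
After 'push 4': [15, 85, 4]
After 'mul': [15, 340]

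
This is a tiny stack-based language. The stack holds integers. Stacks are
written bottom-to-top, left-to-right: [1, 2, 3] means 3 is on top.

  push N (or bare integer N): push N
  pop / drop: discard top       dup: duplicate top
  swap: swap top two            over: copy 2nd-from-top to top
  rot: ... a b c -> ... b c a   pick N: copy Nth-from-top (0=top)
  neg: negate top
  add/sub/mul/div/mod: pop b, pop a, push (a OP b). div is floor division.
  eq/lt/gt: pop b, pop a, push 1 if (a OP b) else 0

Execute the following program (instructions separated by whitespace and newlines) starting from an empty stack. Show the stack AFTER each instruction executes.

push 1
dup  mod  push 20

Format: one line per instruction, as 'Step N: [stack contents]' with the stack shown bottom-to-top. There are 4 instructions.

Step 1: [1]
Step 2: [1, 1]
Step 3: [0]
Step 4: [0, 20]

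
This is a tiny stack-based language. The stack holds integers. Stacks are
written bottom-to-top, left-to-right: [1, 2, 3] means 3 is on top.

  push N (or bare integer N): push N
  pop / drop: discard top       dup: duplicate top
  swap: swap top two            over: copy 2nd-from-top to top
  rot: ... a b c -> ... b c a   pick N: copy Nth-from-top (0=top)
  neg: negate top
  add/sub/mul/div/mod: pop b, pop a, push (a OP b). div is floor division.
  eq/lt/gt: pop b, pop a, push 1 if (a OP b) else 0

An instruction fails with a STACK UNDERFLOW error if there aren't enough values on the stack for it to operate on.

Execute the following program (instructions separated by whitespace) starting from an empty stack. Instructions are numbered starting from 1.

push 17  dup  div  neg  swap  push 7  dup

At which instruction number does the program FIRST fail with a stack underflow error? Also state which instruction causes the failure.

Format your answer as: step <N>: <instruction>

Answer: step 5: swap

Derivation:
Step 1 ('push 17'): stack = [17], depth = 1
Step 2 ('dup'): stack = [17, 17], depth = 2
Step 3 ('div'): stack = [1], depth = 1
Step 4 ('neg'): stack = [-1], depth = 1
Step 5 ('swap'): needs 2 value(s) but depth is 1 — STACK UNDERFLOW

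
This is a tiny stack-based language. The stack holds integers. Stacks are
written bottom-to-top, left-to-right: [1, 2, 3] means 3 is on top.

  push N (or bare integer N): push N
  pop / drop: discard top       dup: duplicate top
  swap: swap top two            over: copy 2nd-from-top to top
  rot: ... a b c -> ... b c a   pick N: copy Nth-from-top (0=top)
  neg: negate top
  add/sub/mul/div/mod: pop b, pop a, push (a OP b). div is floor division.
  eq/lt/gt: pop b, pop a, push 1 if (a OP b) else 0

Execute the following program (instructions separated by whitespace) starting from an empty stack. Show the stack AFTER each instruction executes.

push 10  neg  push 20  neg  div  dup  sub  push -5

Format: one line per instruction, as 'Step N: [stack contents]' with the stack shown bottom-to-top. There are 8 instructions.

Step 1: [10]
Step 2: [-10]
Step 3: [-10, 20]
Step 4: [-10, -20]
Step 5: [0]
Step 6: [0, 0]
Step 7: [0]
Step 8: [0, -5]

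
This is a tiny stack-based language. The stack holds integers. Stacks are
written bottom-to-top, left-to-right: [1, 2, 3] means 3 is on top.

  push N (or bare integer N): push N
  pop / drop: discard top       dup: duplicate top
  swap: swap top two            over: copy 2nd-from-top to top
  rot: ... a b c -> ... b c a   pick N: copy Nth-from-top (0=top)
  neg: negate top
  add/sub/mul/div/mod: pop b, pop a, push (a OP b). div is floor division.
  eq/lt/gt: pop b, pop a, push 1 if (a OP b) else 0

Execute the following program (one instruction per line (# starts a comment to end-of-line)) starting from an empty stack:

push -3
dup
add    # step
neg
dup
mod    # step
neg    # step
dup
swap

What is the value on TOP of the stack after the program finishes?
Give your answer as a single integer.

Answer: 0

Derivation:
After 'push -3': [-3]
After 'dup': [-3, -3]
After 'add': [-6]
After 'neg': [6]
After 'dup': [6, 6]
After 'mod': [0]
After 'neg': [0]
After 'dup': [0, 0]
After 'swap': [0, 0]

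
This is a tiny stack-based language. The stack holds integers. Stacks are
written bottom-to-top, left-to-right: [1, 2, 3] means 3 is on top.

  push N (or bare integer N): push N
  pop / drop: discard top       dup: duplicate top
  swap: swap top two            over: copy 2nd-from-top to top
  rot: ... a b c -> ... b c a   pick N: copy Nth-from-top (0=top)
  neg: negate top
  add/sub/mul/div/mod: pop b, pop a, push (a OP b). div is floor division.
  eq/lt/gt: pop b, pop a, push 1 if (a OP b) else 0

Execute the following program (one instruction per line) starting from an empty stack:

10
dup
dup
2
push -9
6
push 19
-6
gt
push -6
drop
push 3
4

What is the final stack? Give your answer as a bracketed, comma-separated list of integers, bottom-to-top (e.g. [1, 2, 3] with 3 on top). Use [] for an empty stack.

After 'push 10': [10]
After 'dup': [10, 10]
After 'dup': [10, 10, 10]
After 'push 2': [10, 10, 10, 2]
After 'push -9': [10, 10, 10, 2, -9]
After 'push 6': [10, 10, 10, 2, -9, 6]
After 'push 19': [10, 10, 10, 2, -9, 6, 19]
After 'push -6': [10, 10, 10, 2, -9, 6, 19, -6]
After 'gt': [10, 10, 10, 2, -9, 6, 1]
After 'push -6': [10, 10, 10, 2, -9, 6, 1, -6]
After 'drop': [10, 10, 10, 2, -9, 6, 1]
After 'push 3': [10, 10, 10, 2, -9, 6, 1, 3]
After 'push 4': [10, 10, 10, 2, -9, 6, 1, 3, 4]

Answer: [10, 10, 10, 2, -9, 6, 1, 3, 4]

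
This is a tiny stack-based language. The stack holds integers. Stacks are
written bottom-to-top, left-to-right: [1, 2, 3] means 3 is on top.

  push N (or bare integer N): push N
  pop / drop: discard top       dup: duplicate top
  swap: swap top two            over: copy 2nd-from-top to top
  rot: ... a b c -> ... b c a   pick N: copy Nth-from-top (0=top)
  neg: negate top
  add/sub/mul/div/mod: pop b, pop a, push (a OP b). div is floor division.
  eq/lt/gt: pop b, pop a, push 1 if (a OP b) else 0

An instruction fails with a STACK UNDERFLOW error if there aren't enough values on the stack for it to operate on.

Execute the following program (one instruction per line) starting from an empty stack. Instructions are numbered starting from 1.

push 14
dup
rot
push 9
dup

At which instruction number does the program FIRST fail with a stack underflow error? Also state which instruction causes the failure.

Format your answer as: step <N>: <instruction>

Answer: step 3: rot

Derivation:
Step 1 ('push 14'): stack = [14], depth = 1
Step 2 ('dup'): stack = [14, 14], depth = 2
Step 3 ('rot'): needs 3 value(s) but depth is 2 — STACK UNDERFLOW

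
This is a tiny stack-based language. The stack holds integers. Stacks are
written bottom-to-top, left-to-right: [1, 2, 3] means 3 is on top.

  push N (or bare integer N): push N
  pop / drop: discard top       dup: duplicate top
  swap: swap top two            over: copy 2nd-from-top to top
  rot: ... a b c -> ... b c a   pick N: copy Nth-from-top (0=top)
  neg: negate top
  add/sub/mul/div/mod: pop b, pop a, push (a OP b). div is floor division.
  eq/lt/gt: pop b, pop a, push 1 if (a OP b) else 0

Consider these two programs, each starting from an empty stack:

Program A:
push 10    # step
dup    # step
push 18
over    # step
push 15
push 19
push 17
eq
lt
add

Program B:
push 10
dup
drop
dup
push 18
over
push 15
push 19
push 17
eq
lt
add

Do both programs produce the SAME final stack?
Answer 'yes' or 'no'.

Program A trace:
  After 'push 10': [10]
  After 'dup': [10, 10]
  After 'push 18': [10, 10, 18]
  After 'over': [10, 10, 18, 10]
  After 'push 15': [10, 10, 18, 10, 15]
  After 'push 19': [10, 10, 18, 10, 15, 19]
  After 'push 17': [10, 10, 18, 10, 15, 19, 17]
  After 'eq': [10, 10, 18, 10, 15, 0]
  After 'lt': [10, 10, 18, 10, 0]
  After 'add': [10, 10, 18, 10]
Program A final stack: [10, 10, 18, 10]

Program B trace:
  After 'push 10': [10]
  After 'dup': [10, 10]
  After 'drop': [10]
  After 'dup': [10, 10]
  After 'push 18': [10, 10, 18]
  After 'over': [10, 10, 18, 10]
  After 'push 15': [10, 10, 18, 10, 15]
  After 'push 19': [10, 10, 18, 10, 15, 19]
  After 'push 17': [10, 10, 18, 10, 15, 19, 17]
  After 'eq': [10, 10, 18, 10, 15, 0]
  After 'lt': [10, 10, 18, 10, 0]
  After 'add': [10, 10, 18, 10]
Program B final stack: [10, 10, 18, 10]
Same: yes

Answer: yes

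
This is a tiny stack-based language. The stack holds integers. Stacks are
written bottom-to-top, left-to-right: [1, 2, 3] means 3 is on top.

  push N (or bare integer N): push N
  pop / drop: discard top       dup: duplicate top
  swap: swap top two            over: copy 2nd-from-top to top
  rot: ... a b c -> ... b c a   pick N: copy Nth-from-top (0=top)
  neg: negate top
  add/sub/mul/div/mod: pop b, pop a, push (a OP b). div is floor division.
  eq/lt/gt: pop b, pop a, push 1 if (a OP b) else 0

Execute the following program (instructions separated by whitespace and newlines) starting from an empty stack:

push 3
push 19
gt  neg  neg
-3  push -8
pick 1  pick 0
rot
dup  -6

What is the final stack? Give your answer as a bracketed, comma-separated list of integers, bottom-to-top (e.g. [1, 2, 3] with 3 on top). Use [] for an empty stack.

After 'push 3': [3]
After 'push 19': [3, 19]
After 'gt': [0]
After 'neg': [0]
After 'neg': [0]
After 'push -3': [0, -3]
After 'push -8': [0, -3, -8]
After 'pick 1': [0, -3, -8, -3]
After 'pick 0': [0, -3, -8, -3, -3]
After 'rot': [0, -3, -3, -3, -8]
After 'dup': [0, -3, -3, -3, -8, -8]
After 'push -6': [0, -3, -3, -3, -8, -8, -6]

Answer: [0, -3, -3, -3, -8, -8, -6]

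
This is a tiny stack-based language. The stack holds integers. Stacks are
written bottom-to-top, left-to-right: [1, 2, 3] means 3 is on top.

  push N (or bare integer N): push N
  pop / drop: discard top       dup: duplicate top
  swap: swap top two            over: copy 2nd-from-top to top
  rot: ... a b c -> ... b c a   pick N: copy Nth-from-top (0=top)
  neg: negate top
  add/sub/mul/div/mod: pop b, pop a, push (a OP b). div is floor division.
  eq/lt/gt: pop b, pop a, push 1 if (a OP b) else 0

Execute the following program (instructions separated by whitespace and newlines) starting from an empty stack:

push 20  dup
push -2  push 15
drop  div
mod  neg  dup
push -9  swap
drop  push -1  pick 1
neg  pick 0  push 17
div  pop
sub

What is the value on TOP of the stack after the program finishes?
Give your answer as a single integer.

Answer: -10

Derivation:
After 'push 20': [20]
After 'dup': [20, 20]
After 'push -2': [20, 20, -2]
After 'push 15': [20, 20, -2, 15]
After 'drop': [20, 20, -2]
After 'div': [20, -10]
After 'mod': [0]
After 'neg': [0]
After 'dup': [0, 0]
After 'push -9': [0, 0, -9]
After 'swap': [0, -9, 0]
After 'drop': [0, -9]
After 'push -1': [0, -9, -1]
After 'pick 1': [0, -9, -1, -9]
After 'neg': [0, -9, -1, 9]
After 'pick 0': [0, -9, -1, 9, 9]
After 'push 17': [0, -9, -1, 9, 9, 17]
After 'div': [0, -9, -1, 9, 0]
After 'pop': [0, -9, -1, 9]
After 'sub': [0, -9, -10]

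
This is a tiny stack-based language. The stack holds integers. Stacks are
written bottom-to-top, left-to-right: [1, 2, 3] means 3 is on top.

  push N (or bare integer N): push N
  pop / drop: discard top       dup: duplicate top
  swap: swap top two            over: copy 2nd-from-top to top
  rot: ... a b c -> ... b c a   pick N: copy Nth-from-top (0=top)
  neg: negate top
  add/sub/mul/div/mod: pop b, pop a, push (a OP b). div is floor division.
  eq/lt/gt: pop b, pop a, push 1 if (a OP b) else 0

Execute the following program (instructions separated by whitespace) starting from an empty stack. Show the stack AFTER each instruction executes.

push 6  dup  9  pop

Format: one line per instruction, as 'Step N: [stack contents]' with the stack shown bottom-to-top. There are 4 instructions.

Step 1: [6]
Step 2: [6, 6]
Step 3: [6, 6, 9]
Step 4: [6, 6]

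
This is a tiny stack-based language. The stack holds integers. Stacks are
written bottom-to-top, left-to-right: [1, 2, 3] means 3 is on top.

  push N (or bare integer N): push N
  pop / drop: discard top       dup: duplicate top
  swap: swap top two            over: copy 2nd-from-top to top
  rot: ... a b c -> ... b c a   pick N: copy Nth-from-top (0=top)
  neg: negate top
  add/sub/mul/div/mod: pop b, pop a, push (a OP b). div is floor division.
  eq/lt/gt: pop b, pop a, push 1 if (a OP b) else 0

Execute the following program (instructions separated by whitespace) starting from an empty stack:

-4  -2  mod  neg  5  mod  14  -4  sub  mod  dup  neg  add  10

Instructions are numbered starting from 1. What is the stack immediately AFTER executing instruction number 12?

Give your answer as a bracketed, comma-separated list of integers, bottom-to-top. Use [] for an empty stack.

Step 1 ('-4'): [-4]
Step 2 ('-2'): [-4, -2]
Step 3 ('mod'): [0]
Step 4 ('neg'): [0]
Step 5 ('5'): [0, 5]
Step 6 ('mod'): [0]
Step 7 ('14'): [0, 14]
Step 8 ('-4'): [0, 14, -4]
Step 9 ('sub'): [0, 18]
Step 10 ('mod'): [0]
Step 11 ('dup'): [0, 0]
Step 12 ('neg'): [0, 0]

Answer: [0, 0]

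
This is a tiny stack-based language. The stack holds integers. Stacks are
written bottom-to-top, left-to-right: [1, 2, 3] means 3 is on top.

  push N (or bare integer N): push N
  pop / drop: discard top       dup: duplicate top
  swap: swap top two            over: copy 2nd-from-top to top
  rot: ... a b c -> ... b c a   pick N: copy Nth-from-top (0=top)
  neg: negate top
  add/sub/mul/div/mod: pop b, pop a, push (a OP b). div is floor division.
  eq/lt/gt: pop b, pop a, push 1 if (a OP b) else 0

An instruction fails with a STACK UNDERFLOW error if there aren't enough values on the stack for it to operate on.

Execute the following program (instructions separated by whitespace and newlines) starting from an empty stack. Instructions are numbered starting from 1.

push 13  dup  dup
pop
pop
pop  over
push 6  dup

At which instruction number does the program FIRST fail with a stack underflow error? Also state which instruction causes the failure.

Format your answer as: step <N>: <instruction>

Answer: step 7: over

Derivation:
Step 1 ('push 13'): stack = [13], depth = 1
Step 2 ('dup'): stack = [13, 13], depth = 2
Step 3 ('dup'): stack = [13, 13, 13], depth = 3
Step 4 ('pop'): stack = [13, 13], depth = 2
Step 5 ('pop'): stack = [13], depth = 1
Step 6 ('pop'): stack = [], depth = 0
Step 7 ('over'): needs 2 value(s) but depth is 0 — STACK UNDERFLOW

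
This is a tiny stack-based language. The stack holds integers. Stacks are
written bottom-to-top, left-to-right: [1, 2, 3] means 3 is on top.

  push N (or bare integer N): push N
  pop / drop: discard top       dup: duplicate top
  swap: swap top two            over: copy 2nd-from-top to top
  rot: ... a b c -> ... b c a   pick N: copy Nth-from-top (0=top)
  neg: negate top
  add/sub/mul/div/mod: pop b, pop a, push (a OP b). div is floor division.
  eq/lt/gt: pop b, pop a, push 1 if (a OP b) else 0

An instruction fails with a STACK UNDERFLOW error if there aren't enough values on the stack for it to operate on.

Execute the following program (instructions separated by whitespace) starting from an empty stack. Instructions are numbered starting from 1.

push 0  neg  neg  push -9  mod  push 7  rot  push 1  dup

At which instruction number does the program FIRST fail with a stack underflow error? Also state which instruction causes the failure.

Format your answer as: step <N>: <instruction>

Step 1 ('push 0'): stack = [0], depth = 1
Step 2 ('neg'): stack = [0], depth = 1
Step 3 ('neg'): stack = [0], depth = 1
Step 4 ('push -9'): stack = [0, -9], depth = 2
Step 5 ('mod'): stack = [0], depth = 1
Step 6 ('push 7'): stack = [0, 7], depth = 2
Step 7 ('rot'): needs 3 value(s) but depth is 2 — STACK UNDERFLOW

Answer: step 7: rot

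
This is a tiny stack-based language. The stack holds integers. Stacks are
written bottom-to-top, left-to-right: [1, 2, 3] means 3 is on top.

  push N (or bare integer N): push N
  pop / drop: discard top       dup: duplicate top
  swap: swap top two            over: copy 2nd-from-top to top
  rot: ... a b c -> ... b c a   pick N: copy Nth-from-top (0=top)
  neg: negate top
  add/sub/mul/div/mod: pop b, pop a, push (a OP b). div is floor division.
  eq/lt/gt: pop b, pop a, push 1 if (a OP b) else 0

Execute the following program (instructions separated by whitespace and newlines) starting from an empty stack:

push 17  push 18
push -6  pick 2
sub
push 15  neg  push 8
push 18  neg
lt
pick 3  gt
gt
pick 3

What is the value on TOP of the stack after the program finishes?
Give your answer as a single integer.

Answer: 17

Derivation:
After 'push 17': [17]
After 'push 18': [17, 18]
After 'push -6': [17, 18, -6]
After 'pick 2': [17, 18, -6, 17]
After 'sub': [17, 18, -23]
After 'push 15': [17, 18, -23, 15]
After 'neg': [17, 18, -23, -15]
After 'push 8': [17, 18, -23, -15, 8]
After 'push 18': [17, 18, -23, -15, 8, 18]
After 'neg': [17, 18, -23, -15, 8, -18]
After 'lt': [17, 18, -23, -15, 0]
After 'pick 3': [17, 18, -23, -15, 0, 18]
After 'gt': [17, 18, -23, -15, 0]
After 'gt': [17, 18, -23, 0]
After 'pick 3': [17, 18, -23, 0, 17]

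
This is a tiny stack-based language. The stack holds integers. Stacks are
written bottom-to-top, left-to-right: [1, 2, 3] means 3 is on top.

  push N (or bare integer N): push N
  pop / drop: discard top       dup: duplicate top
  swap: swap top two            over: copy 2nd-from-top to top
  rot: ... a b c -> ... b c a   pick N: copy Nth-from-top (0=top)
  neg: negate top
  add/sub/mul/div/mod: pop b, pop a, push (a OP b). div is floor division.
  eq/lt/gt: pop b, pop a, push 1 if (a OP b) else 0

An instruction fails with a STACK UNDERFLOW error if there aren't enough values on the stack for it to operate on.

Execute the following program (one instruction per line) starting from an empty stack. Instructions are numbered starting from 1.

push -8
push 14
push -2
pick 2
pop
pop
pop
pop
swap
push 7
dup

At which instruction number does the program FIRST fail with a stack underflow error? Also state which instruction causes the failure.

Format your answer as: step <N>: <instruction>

Step 1 ('push -8'): stack = [-8], depth = 1
Step 2 ('push 14'): stack = [-8, 14], depth = 2
Step 3 ('push -2'): stack = [-8, 14, -2], depth = 3
Step 4 ('pick 2'): stack = [-8, 14, -2, -8], depth = 4
Step 5 ('pop'): stack = [-8, 14, -2], depth = 3
Step 6 ('pop'): stack = [-8, 14], depth = 2
Step 7 ('pop'): stack = [-8], depth = 1
Step 8 ('pop'): stack = [], depth = 0
Step 9 ('swap'): needs 2 value(s) but depth is 0 — STACK UNDERFLOW

Answer: step 9: swap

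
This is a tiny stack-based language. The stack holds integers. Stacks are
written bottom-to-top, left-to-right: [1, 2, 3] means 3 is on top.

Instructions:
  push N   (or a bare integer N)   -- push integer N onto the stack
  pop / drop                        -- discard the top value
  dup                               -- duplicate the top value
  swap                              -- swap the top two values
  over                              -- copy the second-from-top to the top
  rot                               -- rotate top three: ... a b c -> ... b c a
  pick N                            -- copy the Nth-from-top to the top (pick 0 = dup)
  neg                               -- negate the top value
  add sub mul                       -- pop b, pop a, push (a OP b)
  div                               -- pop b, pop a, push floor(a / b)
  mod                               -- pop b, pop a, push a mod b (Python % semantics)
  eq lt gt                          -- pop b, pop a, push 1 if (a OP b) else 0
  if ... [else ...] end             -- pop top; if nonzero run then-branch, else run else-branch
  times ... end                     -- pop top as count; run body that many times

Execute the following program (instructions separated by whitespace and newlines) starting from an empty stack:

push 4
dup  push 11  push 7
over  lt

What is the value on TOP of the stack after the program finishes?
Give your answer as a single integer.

After 'push 4': [4]
After 'dup': [4, 4]
After 'push 11': [4, 4, 11]
After 'push 7': [4, 4, 11, 7]
After 'over': [4, 4, 11, 7, 11]
After 'lt': [4, 4, 11, 1]

Answer: 1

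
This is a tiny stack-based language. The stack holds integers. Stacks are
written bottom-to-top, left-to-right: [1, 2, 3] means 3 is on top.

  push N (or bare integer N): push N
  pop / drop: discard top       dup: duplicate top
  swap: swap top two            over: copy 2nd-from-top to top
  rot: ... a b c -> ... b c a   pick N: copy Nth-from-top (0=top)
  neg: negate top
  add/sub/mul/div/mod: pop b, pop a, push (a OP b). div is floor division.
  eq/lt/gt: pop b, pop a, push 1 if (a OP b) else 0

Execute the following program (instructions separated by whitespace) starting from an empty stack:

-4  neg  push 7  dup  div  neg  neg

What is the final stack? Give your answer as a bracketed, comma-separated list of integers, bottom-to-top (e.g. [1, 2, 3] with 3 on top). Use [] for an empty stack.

Answer: [4, 1]

Derivation:
After 'push -4': [-4]
After 'neg': [4]
After 'push 7': [4, 7]
After 'dup': [4, 7, 7]
After 'div': [4, 1]
After 'neg': [4, -1]
After 'neg': [4, 1]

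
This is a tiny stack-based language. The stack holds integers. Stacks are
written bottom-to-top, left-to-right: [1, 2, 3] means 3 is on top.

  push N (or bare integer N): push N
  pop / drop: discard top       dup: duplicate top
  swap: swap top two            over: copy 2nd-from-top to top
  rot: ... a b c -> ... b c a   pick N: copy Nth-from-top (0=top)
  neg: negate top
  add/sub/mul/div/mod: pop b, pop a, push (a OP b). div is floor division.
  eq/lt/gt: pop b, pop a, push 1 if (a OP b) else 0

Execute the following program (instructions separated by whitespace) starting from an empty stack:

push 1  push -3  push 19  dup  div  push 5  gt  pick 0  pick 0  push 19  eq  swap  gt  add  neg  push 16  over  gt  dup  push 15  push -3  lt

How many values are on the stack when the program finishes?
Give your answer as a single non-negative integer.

After 'push 1': stack = [1] (depth 1)
After 'push -3': stack = [1, -3] (depth 2)
After 'push 19': stack = [1, -3, 19] (depth 3)
After 'dup': stack = [1, -3, 19, 19] (depth 4)
After 'div': stack = [1, -3, 1] (depth 3)
After 'push 5': stack = [1, -3, 1, 5] (depth 4)
After 'gt': stack = [1, -3, 0] (depth 3)
After 'pick 0': stack = [1, -3, 0, 0] (depth 4)
After 'pick 0': stack = [1, -3, 0, 0, 0] (depth 5)
After 'push 19': stack = [1, -3, 0, 0, 0, 19] (depth 6)
  ...
After 'gt': stack = [1, -3, 0, 0] (depth 4)
After 'add': stack = [1, -3, 0] (depth 3)
After 'neg': stack = [1, -3, 0] (depth 3)
After 'push 16': stack = [1, -3, 0, 16] (depth 4)
After 'over': stack = [1, -3, 0, 16, 0] (depth 5)
After 'gt': stack = [1, -3, 0, 1] (depth 4)
After 'dup': stack = [1, -3, 0, 1, 1] (depth 5)
After 'push 15': stack = [1, -3, 0, 1, 1, 15] (depth 6)
After 'push -3': stack = [1, -3, 0, 1, 1, 15, -3] (depth 7)
After 'lt': stack = [1, -3, 0, 1, 1, 0] (depth 6)

Answer: 6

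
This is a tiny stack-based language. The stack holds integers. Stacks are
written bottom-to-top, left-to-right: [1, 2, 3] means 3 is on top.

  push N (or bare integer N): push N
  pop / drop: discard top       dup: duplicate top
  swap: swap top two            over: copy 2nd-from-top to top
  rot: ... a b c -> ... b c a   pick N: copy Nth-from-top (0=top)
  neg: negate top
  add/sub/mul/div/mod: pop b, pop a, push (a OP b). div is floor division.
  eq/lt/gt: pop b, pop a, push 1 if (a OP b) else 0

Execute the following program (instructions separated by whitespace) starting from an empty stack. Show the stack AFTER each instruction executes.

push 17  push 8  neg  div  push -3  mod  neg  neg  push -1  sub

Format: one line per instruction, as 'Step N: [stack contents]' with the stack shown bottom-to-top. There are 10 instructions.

Step 1: [17]
Step 2: [17, 8]
Step 3: [17, -8]
Step 4: [-3]
Step 5: [-3, -3]
Step 6: [0]
Step 7: [0]
Step 8: [0]
Step 9: [0, -1]
Step 10: [1]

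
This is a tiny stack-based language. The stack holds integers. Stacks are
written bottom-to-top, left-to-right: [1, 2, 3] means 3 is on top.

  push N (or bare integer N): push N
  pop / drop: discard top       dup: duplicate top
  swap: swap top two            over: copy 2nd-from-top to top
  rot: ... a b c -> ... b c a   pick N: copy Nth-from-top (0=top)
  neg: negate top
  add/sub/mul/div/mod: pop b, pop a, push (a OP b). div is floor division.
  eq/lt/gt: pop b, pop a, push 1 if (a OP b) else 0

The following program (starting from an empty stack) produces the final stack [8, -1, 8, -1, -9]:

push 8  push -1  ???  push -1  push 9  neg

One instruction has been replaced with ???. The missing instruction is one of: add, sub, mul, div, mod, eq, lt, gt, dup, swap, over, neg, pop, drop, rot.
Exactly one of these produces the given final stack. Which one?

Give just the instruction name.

Stack before ???: [8, -1]
Stack after ???:  [8, -1, 8]
The instruction that transforms [8, -1] -> [8, -1, 8] is: over

Answer: over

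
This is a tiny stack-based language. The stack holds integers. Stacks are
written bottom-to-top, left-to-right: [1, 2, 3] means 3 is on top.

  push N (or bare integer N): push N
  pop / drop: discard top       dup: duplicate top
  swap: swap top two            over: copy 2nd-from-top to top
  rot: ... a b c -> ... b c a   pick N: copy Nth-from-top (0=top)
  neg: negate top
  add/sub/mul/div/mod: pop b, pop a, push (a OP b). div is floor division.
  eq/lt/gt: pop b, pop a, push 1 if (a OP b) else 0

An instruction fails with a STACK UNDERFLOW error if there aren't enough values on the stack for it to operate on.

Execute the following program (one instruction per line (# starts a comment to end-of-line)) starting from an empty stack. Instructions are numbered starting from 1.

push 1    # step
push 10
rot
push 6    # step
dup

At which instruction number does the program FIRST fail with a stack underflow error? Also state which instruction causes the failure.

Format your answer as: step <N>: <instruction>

Answer: step 3: rot

Derivation:
Step 1 ('push 1'): stack = [1], depth = 1
Step 2 ('push 10'): stack = [1, 10], depth = 2
Step 3 ('rot'): needs 3 value(s) but depth is 2 — STACK UNDERFLOW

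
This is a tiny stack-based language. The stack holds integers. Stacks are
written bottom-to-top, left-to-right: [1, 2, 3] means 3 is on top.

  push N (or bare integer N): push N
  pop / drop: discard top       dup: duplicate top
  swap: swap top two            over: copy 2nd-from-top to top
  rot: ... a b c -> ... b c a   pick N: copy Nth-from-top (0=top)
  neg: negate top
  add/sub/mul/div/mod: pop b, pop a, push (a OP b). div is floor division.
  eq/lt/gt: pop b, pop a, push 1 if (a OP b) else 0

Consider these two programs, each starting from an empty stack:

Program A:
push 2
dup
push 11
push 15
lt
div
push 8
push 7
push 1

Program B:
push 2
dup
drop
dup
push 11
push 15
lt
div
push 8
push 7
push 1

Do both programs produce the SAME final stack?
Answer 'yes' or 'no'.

Program A trace:
  After 'push 2': [2]
  After 'dup': [2, 2]
  After 'push 11': [2, 2, 11]
  After 'push 15': [2, 2, 11, 15]
  After 'lt': [2, 2, 1]
  After 'div': [2, 2]
  After 'push 8': [2, 2, 8]
  After 'push 7': [2, 2, 8, 7]
  After 'push 1': [2, 2, 8, 7, 1]
Program A final stack: [2, 2, 8, 7, 1]

Program B trace:
  After 'push 2': [2]
  After 'dup': [2, 2]
  After 'drop': [2]
  After 'dup': [2, 2]
  After 'push 11': [2, 2, 11]
  After 'push 15': [2, 2, 11, 15]
  After 'lt': [2, 2, 1]
  After 'div': [2, 2]
  After 'push 8': [2, 2, 8]
  After 'push 7': [2, 2, 8, 7]
  After 'push 1': [2, 2, 8, 7, 1]
Program B final stack: [2, 2, 8, 7, 1]
Same: yes

Answer: yes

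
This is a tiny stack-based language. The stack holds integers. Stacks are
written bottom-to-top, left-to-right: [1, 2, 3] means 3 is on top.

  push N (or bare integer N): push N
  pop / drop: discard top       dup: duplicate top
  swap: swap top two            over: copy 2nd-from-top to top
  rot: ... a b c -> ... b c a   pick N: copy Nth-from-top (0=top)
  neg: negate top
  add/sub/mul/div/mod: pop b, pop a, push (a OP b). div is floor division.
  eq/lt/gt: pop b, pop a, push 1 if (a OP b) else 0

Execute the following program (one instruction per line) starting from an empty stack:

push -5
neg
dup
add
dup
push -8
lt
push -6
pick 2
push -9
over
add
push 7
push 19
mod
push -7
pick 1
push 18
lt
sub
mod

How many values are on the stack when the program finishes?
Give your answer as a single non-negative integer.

After 'push -5': stack = [-5] (depth 1)
After 'neg': stack = [5] (depth 1)
After 'dup': stack = [5, 5] (depth 2)
After 'add': stack = [10] (depth 1)
After 'dup': stack = [10, 10] (depth 2)
After 'push -8': stack = [10, 10, -8] (depth 3)
After 'lt': stack = [10, 0] (depth 2)
After 'push -6': stack = [10, 0, -6] (depth 3)
After 'pick 2': stack = [10, 0, -6, 10] (depth 4)
After 'push -9': stack = [10, 0, -6, 10, -9] (depth 5)
  ...
After 'add': stack = [10, 0, -6, 10, 1] (depth 5)
After 'push 7': stack = [10, 0, -6, 10, 1, 7] (depth 6)
After 'push 19': stack = [10, 0, -6, 10, 1, 7, 19] (depth 7)
After 'mod': stack = [10, 0, -6, 10, 1, 7] (depth 6)
After 'push -7': stack = [10, 0, -6, 10, 1, 7, -7] (depth 7)
After 'pick 1': stack = [10, 0, -6, 10, 1, 7, -7, 7] (depth 8)
After 'push 18': stack = [10, 0, -6, 10, 1, 7, -7, 7, 18] (depth 9)
After 'lt': stack = [10, 0, -6, 10, 1, 7, -7, 1] (depth 8)
After 'sub': stack = [10, 0, -6, 10, 1, 7, -8] (depth 7)
After 'mod': stack = [10, 0, -6, 10, 1, -1] (depth 6)

Answer: 6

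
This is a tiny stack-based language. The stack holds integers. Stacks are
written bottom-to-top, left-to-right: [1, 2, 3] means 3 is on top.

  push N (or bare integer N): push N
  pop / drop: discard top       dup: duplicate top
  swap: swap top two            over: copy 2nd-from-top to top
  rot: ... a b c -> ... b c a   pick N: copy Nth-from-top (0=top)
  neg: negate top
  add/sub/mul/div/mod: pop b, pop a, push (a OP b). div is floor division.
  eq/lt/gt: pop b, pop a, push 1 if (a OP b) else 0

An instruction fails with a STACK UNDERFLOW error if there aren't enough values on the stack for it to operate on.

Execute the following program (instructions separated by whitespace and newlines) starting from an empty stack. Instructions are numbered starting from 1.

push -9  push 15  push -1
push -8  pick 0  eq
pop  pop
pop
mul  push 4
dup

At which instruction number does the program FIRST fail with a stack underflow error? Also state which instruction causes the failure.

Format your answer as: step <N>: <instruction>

Step 1 ('push -9'): stack = [-9], depth = 1
Step 2 ('push 15'): stack = [-9, 15], depth = 2
Step 3 ('push -1'): stack = [-9, 15, -1], depth = 3
Step 4 ('push -8'): stack = [-9, 15, -1, -8], depth = 4
Step 5 ('pick 0'): stack = [-9, 15, -1, -8, -8], depth = 5
Step 6 ('eq'): stack = [-9, 15, -1, 1], depth = 4
Step 7 ('pop'): stack = [-9, 15, -1], depth = 3
Step 8 ('pop'): stack = [-9, 15], depth = 2
Step 9 ('pop'): stack = [-9], depth = 1
Step 10 ('mul'): needs 2 value(s) but depth is 1 — STACK UNDERFLOW

Answer: step 10: mul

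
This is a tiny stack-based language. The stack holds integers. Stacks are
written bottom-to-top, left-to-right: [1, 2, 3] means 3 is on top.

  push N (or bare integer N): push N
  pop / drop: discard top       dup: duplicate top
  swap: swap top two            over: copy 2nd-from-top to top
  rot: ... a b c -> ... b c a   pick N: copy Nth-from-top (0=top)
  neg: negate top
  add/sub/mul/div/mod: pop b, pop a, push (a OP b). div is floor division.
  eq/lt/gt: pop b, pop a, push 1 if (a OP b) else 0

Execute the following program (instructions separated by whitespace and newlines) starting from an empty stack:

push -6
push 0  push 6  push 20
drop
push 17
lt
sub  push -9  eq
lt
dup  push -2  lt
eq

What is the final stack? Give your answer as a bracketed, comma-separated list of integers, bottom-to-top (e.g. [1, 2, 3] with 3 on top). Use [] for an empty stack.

After 'push -6': [-6]
After 'push 0': [-6, 0]
After 'push 6': [-6, 0, 6]
After 'push 20': [-6, 0, 6, 20]
After 'drop': [-6, 0, 6]
After 'push 17': [-6, 0, 6, 17]
After 'lt': [-6, 0, 1]
After 'sub': [-6, -1]
After 'push -9': [-6, -1, -9]
After 'eq': [-6, 0]
After 'lt': [1]
After 'dup': [1, 1]
After 'push -2': [1, 1, -2]
After 'lt': [1, 0]
After 'eq': [0]

Answer: [0]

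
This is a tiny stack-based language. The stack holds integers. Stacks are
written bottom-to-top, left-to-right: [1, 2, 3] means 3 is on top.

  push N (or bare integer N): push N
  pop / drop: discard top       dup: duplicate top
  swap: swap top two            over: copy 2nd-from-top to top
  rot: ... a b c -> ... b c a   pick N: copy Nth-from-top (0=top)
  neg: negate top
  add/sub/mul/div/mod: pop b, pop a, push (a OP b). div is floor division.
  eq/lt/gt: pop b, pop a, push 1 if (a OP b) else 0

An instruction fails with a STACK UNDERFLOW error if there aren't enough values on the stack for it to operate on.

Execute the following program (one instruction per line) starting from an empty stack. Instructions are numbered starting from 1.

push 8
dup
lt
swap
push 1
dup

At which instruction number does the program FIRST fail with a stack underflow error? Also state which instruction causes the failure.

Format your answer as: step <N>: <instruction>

Step 1 ('push 8'): stack = [8], depth = 1
Step 2 ('dup'): stack = [8, 8], depth = 2
Step 3 ('lt'): stack = [0], depth = 1
Step 4 ('swap'): needs 2 value(s) but depth is 1 — STACK UNDERFLOW

Answer: step 4: swap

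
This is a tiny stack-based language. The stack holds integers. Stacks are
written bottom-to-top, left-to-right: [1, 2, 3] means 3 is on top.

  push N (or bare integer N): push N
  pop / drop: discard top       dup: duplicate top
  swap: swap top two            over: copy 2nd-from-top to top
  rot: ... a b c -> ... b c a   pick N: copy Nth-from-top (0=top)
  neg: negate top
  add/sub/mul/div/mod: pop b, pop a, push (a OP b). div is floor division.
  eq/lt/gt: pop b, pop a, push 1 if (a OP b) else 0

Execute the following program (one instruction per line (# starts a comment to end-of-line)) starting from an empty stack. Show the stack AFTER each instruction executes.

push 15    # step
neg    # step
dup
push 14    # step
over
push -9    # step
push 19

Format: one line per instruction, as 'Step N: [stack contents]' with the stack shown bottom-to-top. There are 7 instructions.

Step 1: [15]
Step 2: [-15]
Step 3: [-15, -15]
Step 4: [-15, -15, 14]
Step 5: [-15, -15, 14, -15]
Step 6: [-15, -15, 14, -15, -9]
Step 7: [-15, -15, 14, -15, -9, 19]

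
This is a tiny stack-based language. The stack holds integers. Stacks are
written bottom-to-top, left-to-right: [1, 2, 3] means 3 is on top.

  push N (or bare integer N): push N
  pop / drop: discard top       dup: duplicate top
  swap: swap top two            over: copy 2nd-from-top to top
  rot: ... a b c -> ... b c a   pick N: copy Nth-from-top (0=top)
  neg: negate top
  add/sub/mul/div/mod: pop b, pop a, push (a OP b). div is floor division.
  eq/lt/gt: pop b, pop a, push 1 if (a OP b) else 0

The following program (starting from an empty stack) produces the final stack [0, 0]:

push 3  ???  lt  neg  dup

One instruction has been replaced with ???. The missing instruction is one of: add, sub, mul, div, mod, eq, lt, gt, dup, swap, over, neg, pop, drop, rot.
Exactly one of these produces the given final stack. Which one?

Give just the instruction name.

Stack before ???: [3]
Stack after ???:  [3, 3]
The instruction that transforms [3] -> [3, 3] is: dup

Answer: dup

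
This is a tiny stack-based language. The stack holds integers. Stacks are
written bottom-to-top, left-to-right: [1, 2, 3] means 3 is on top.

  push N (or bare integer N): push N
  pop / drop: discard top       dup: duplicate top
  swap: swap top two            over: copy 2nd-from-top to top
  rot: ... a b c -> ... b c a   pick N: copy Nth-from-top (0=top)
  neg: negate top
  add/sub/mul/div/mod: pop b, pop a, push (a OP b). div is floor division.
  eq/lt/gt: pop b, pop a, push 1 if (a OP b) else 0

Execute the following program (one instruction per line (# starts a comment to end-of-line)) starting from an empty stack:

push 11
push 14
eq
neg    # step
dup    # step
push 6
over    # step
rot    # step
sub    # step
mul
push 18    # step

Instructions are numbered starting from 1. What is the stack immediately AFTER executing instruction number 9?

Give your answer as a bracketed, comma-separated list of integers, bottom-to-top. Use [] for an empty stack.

Answer: [0, 6, 0]

Derivation:
Step 1 ('push 11'): [11]
Step 2 ('push 14'): [11, 14]
Step 3 ('eq'): [0]
Step 4 ('neg'): [0]
Step 5 ('dup'): [0, 0]
Step 6 ('push 6'): [0, 0, 6]
Step 7 ('over'): [0, 0, 6, 0]
Step 8 ('rot'): [0, 6, 0, 0]
Step 9 ('sub'): [0, 6, 0]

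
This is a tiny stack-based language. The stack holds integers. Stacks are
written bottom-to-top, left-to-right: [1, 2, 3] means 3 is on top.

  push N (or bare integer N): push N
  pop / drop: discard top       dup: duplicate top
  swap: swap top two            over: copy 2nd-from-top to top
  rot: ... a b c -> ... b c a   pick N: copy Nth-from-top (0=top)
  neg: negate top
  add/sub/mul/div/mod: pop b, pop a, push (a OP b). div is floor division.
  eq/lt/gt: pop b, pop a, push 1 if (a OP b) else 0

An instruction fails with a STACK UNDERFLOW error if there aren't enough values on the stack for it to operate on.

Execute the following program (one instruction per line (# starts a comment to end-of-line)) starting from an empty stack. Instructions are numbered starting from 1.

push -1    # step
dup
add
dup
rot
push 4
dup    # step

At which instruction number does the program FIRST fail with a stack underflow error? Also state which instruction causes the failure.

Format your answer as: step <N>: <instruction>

Answer: step 5: rot

Derivation:
Step 1 ('push -1'): stack = [-1], depth = 1
Step 2 ('dup'): stack = [-1, -1], depth = 2
Step 3 ('add'): stack = [-2], depth = 1
Step 4 ('dup'): stack = [-2, -2], depth = 2
Step 5 ('rot'): needs 3 value(s) but depth is 2 — STACK UNDERFLOW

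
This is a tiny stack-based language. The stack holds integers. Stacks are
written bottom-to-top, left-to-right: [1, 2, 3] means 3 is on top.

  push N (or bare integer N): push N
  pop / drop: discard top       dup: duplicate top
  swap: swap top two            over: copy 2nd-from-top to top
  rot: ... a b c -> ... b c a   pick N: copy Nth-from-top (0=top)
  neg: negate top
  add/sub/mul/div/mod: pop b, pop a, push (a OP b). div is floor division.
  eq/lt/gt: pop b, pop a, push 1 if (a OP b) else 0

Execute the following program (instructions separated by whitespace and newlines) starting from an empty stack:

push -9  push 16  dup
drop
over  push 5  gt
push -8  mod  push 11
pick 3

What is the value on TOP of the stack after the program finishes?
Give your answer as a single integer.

After 'push -9': [-9]
After 'push 16': [-9, 16]
After 'dup': [-9, 16, 16]
After 'drop': [-9, 16]
After 'over': [-9, 16, -9]
After 'push 5': [-9, 16, -9, 5]
After 'gt': [-9, 16, 0]
After 'push -8': [-9, 16, 0, -8]
After 'mod': [-9, 16, 0]
After 'push 11': [-9, 16, 0, 11]
After 'pick 3': [-9, 16, 0, 11, -9]

Answer: -9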